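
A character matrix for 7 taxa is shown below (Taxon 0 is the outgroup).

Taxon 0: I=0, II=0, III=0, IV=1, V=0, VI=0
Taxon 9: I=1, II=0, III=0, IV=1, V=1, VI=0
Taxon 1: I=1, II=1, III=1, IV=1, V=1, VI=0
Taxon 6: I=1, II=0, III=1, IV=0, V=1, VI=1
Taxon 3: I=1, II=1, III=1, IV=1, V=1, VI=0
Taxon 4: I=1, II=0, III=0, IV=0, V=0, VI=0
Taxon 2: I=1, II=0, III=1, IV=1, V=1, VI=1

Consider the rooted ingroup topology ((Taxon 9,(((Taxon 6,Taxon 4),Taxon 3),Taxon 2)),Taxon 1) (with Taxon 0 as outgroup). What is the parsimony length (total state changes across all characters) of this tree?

11

Map each character onto ((Taxon 9,(((Taxon 6,Taxon 4),Taxon 3),Taxon 2)),Taxon 1) (rooted by Taxon 0) and count the minimum state changes it requires (Fitch parsimony):
I: 1; II: 2; III: 3; IV: 1; V: 2; VI: 2.
Total tree length = 11.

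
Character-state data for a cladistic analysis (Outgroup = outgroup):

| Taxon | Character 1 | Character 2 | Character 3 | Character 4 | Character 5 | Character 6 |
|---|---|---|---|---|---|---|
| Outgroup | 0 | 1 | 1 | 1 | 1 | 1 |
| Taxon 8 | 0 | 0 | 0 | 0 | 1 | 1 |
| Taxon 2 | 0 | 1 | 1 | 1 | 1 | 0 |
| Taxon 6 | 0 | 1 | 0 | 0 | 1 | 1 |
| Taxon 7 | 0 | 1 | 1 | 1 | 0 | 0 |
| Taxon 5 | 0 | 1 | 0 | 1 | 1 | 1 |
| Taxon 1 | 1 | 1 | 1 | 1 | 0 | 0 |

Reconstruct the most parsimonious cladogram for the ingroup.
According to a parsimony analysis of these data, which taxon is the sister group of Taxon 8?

Taxon 6

Character polarity is set by the outgroup: the derived state is whichever differs from the outgroup's state, so for Character 2, Character 3, Character 4, Character 5, Character 6 the derived state is '0', and for the remaining characters it is '1'.
Character 1: derived state '1' in Taxon 1 only — an autapomorphy, so it tells us nothing about relationships among taxa.
Character 2 (derived state '0') is unique to Taxon 8 (autapomorphy; uninformative for grouping).
Only Taxon 5, Taxon 6, and Taxon 8 show the derived state '0' for Character 3, supporting them as a clade.
Character 4: derived state '0' in Taxon 6 and Taxon 8 only — synapomorphy for {Taxon 6, Taxon 8}.
Character 5: derived state '0' in Taxon 1 and Taxon 7 only — synapomorphy for {Taxon 1, Taxon 7}.
Character 6 (derived state '0') is shared by Taxon 1, Taxon 2, and Taxon 7 — a synapomorphy uniting that clade.
Most parsimonious ingroup topology: (((Taxon 8,Taxon 6),Taxon 5),(Taxon 2,(Taxon 7,Taxon 1))).
Taxon 8 and Taxon 6 form a cherry on this tree, so they are sister taxa.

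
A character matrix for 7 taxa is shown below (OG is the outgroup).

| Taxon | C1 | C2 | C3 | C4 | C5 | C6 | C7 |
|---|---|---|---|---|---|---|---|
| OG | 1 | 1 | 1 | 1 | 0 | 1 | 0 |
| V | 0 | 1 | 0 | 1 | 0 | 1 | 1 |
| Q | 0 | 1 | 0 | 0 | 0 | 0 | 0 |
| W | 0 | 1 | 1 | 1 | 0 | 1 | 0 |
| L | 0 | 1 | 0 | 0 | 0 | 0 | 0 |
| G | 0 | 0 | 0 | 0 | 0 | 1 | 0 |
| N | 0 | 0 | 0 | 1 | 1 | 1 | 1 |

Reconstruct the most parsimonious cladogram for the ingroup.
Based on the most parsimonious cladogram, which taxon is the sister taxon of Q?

L

Character polarity is set by the outgroup: the derived state is whichever differs from the outgroup's state, so for C1, C2, C3, C4, C6 the derived state is '0', and for the remaining characters it is '1'.
C1 (derived state '0') is shared by all ingroup taxa — unites the whole ingroup.
C2 groups G and N, which is incompatible with the clades supported by the remaining characters; treating it as convergent (homoplasy) costs fewer steps than any alternative tree.
C3 (derived state '0') is shared by G, L, N, Q, and V — a synapomorphy uniting that clade.
Only G, L, and Q show the derived state '0' for C4, supporting them as a clade.
C5: derived state '1' in N only — an autapomorphy, so it tells us nothing about relationships among taxa.
C6: derived state '0' in L and Q only — synapomorphy for {L, Q}.
C7: derived state '1' in N and V only — synapomorphy for {N, V}.
Most parsimonious ingroup topology: (((V,N),((Q,L),G)),W).
Q and L form a cherry on this tree, so they are sister taxa.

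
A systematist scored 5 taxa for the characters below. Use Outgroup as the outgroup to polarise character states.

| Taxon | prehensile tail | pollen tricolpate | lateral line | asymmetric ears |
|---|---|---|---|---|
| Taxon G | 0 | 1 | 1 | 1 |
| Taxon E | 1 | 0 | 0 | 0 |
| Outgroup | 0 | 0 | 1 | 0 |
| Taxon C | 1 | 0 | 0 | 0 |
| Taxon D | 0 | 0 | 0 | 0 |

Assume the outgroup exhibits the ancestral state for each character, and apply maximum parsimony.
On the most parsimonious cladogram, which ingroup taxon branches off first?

Taxon G

Character polarity is set by the outgroup: the derived state is whichever differs from the outgroup's state, so for lateral line the derived state is '0', and for the remaining characters it is '1'.
Only Taxon C and Taxon E show the derived state '1' for prehensile tail, supporting them as a clade.
pollen tricolpate: derived state '1' in Taxon G only — an autapomorphy, so it tells us nothing about relationships among taxa.
lateral line: derived state '0' in Taxon C, Taxon D, and Taxon E only — synapomorphy for {Taxon C, Taxon D, Taxon E}.
asymmetric ears (derived state '1') is unique to Taxon G (autapomorphy; uninformative for grouping).
Most parsimonious ingroup topology: (((Taxon C,Taxon E),Taxon D),Taxon G).
Taxon G is sister to the clade containing all other ingroup taxa, so it is the earliest-diverging (most basal) ingroup lineage.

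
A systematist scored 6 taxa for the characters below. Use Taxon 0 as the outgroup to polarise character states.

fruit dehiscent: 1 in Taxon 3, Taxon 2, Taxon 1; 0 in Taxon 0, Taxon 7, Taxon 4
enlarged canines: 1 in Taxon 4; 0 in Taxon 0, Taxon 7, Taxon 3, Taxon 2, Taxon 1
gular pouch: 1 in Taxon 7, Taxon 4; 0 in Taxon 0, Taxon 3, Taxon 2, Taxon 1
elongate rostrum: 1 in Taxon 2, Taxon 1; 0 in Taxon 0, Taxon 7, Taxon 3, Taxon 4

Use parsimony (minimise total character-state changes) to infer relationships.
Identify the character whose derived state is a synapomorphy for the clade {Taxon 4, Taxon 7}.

The outgroup has state '0' for every character, so '1' is the derived state throughout.
fruit dehiscent (derived state '1') is shared by Taxon 1, Taxon 2, and Taxon 3 — a synapomorphy uniting that clade.
enlarged canines: derived state '1' in Taxon 4 only — an autapomorphy, so it tells us nothing about relationships among taxa.
gular pouch (derived state '1') is shared by Taxon 4 and Taxon 7 — a synapomorphy uniting that clade.
elongate rostrum (derived state '1') is shared by Taxon 1 and Taxon 2 — a synapomorphy uniting that clade.
Most parsimonious ingroup topology: ((Taxon 7,Taxon 4),(Taxon 3,(Taxon 2,Taxon 1))).
The clade {Taxon 4, Taxon 7} is supported by gular pouch: its derived state '1' occurs in exactly those taxa and in no other taxon (including the outgroup).

gular pouch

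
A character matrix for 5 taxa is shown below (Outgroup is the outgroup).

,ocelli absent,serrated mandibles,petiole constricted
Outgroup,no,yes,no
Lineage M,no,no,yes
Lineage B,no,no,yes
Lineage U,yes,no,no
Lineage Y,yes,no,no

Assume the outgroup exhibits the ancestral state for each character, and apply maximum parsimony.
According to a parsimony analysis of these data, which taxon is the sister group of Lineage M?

Character polarity is set by the outgroup: the derived state is whichever differs from the outgroup's state, so for serrated mandibles the derived state is 'no', and for the remaining characters it is 'yes'.
Only Lineage U and Lineage Y show the derived state 'yes' for ocelli absent, supporting them as a clade.
All ingroup taxa share the derived state 'no' for serrated mandibles; it defines the ingroup but does not resolve relationships within it.
petiole constricted: derived state 'yes' in Lineage B and Lineage M only — synapomorphy for {Lineage B, Lineage M}.
Most parsimonious ingroup topology: ((Lineage M,Lineage B),(Lineage U,Lineage Y)).
Lineage M and Lineage B form a cherry on this tree, so they are sister taxa.

Lineage B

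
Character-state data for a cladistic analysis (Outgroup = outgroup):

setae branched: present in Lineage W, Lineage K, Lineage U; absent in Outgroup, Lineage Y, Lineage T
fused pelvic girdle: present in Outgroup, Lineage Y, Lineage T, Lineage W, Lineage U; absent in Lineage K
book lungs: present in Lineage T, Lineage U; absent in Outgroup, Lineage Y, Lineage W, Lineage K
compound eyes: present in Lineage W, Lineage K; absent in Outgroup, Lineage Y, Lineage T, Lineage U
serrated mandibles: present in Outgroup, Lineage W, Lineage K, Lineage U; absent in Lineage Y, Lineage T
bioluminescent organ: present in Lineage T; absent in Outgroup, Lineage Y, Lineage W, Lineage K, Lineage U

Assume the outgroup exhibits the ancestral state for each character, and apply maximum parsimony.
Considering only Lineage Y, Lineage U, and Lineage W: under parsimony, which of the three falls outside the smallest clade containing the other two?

Lineage Y

Character polarity is set by the outgroup: the derived state is whichever differs from the outgroup's state, so for fused pelvic girdle, serrated mandibles the derived state is 'absent', and for the remaining characters it is 'present'.
setae branched: derived state 'present' in Lineage K, Lineage U, and Lineage W only — synapomorphy for {Lineage K, Lineage U, Lineage W}.
fused pelvic girdle (derived state 'absent') is unique to Lineage K (autapomorphy; uninformative for grouping).
book lungs (state 'present') occurs in Lineage T and Lineage U but conflicts with the nesting implied by the other characters — most parsimoniously interpreted as homoplasy.
Only Lineage K and Lineage W show the derived state 'present' for compound eyes, supporting them as a clade.
serrated mandibles (derived state 'absent') is shared by Lineage T and Lineage Y — a synapomorphy uniting that clade.
bioluminescent organ: derived state 'present' in Lineage T only — an autapomorphy, so it tells us nothing about relationships among taxa.
Most parsimonious ingroup topology: ((Lineage Y,Lineage T),((Lineage W,Lineage K),Lineage U)).
Lineage W and Lineage U share a more recent common ancestor with each other than either does with Lineage Y, so Lineage Y is the least closely related of the three.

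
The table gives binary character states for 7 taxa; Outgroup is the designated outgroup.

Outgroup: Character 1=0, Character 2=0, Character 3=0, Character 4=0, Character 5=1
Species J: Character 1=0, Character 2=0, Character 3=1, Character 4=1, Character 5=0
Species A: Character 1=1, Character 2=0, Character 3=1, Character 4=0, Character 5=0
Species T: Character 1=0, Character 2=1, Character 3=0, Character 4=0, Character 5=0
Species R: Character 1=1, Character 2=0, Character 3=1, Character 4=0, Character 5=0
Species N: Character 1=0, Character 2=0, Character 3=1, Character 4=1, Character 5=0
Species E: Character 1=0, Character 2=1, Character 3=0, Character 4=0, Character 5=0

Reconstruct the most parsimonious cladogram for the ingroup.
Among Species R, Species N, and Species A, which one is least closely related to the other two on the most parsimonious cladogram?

Character polarity is set by the outgroup: the derived state is whichever differs from the outgroup's state, so for Character 5 the derived state is '0', and for the remaining characters it is '1'.
Only Species A and Species R show the derived state '1' for Character 1, supporting them as a clade.
Character 2 (derived state '1') is shared by Species E and Species T — a synapomorphy uniting that clade.
Only Species A, Species J, Species N, and Species R show the derived state '1' for Character 3, supporting them as a clade.
Only Species J and Species N show the derived state '1' for Character 4, supporting them as a clade.
Character 5 (derived state '0') is shared by all ingroup taxa — unites the whole ingroup.
Most parsimonious ingroup topology: (((Species J,Species N),(Species A,Species R)),(Species T,Species E)).
Species R and Species A share a more recent common ancestor with each other than either does with Species N, so Species N is the least closely related of the three.

Species N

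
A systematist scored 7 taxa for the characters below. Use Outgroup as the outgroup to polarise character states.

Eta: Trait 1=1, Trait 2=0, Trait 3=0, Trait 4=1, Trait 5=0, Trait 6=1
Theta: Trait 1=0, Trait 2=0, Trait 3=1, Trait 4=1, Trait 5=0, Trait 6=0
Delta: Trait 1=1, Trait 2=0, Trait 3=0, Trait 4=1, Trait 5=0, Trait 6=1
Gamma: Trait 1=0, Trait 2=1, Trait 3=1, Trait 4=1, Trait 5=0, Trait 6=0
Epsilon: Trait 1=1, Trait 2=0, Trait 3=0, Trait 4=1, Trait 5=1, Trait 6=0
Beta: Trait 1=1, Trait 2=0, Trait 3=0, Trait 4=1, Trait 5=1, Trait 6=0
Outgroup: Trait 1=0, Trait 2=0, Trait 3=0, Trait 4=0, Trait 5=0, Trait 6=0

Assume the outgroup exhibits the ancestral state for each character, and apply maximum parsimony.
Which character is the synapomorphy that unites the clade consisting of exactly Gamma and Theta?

Trait 3

The outgroup has state '0' for every character, so '1' is the derived state throughout.
Trait 1: derived state '1' in Beta, Delta, Epsilon, and Eta only — synapomorphy for {Beta, Delta, Epsilon, Eta}.
Trait 2 (derived state '1') is unique to Gamma (autapomorphy; uninformative for grouping).
Only Gamma and Theta show the derived state '1' for Trait 3, supporting them as a clade.
All ingroup taxa share the derived state '1' for Trait 4; it defines the ingroup but does not resolve relationships within it.
Only Beta and Epsilon show the derived state '1' for Trait 5, supporting them as a clade.
Only Delta and Eta show the derived state '1' for Trait 6, supporting them as a clade.
Most parsimonious ingroup topology: (((Eta,Delta),(Beta,Epsilon)),(Gamma,Theta)).
The clade {Gamma, Theta} is supported by Trait 3: its derived state '1' occurs in exactly those taxa and in no other taxon (including the outgroup).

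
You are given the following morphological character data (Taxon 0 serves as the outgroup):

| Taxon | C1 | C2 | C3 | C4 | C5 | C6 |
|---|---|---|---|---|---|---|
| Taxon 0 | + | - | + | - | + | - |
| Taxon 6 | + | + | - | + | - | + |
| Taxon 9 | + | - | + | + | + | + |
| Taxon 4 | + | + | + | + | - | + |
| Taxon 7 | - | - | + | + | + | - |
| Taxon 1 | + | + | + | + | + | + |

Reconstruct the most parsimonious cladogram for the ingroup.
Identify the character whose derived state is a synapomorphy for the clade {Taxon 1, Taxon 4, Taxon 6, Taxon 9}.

Character polarity is set by the outgroup: the derived state is whichever differs from the outgroup's state, so for C1, C3, C5 the derived state is '-', and for the remaining characters it is '+'.
C1 (derived state '-') is unique to Taxon 7 (autapomorphy; uninformative for grouping).
Only Taxon 1, Taxon 4, and Taxon 6 show the derived state '+' for C2, supporting them as a clade.
C3 (derived state '-') is unique to Taxon 6 (autapomorphy; uninformative for grouping).
All ingroup taxa share the derived state '+' for C4; it defines the ingroup but does not resolve relationships within it.
Only Taxon 4 and Taxon 6 show the derived state '-' for C5, supporting them as a clade.
C6 (derived state '+') is shared by Taxon 1, Taxon 4, Taxon 6, and Taxon 9 — a synapomorphy uniting that clade.
Most parsimonious ingroup topology: ((((Taxon 6,Taxon 4),Taxon 1),Taxon 9),Taxon 7).
The clade {Taxon 1, Taxon 4, Taxon 6, Taxon 9} is supported by C6: its derived state '+' occurs in exactly those taxa and in no other taxon (including the outgroup).

C6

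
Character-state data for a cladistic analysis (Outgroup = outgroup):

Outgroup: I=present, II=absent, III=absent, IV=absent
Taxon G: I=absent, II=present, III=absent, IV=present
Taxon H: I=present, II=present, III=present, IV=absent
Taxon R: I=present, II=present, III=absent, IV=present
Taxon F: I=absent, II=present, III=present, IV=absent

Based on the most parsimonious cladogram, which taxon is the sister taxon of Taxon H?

Taxon F

Character polarity is set by the outgroup: the derived state is whichever differs from the outgroup's state, so for I the derived state is 'absent', and for the remaining characters it is 'present'.
I (state 'absent') occurs in Taxon F and Taxon G but conflicts with the nesting implied by the other characters — most parsimoniously interpreted as homoplasy.
II (derived state 'present') is shared by all ingroup taxa — unites the whole ingroup.
III: derived state 'present' in Taxon F and Taxon H only — synapomorphy for {Taxon F, Taxon H}.
Only Taxon G and Taxon R show the derived state 'present' for IV, supporting them as a clade.
Most parsimonious ingroup topology: ((Taxon G,Taxon R),(Taxon H,Taxon F)).
Taxon H and Taxon F form a cherry on this tree, so they are sister taxa.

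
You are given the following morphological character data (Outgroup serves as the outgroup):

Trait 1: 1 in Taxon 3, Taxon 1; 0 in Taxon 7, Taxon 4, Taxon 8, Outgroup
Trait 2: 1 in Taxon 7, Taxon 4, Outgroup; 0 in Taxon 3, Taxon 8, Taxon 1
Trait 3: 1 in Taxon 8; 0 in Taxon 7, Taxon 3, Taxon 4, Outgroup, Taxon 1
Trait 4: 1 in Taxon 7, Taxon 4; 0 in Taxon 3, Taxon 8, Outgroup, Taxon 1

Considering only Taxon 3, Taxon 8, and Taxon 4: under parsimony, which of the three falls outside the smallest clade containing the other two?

Character polarity is set by the outgroup: the derived state is whichever differs from the outgroup's state, so for Trait 2 the derived state is '0', and for the remaining characters it is '1'.
Trait 1: derived state '1' in Taxon 1 and Taxon 3 only — synapomorphy for {Taxon 1, Taxon 3}.
Only Taxon 1, Taxon 3, and Taxon 8 show the derived state '0' for Trait 2, supporting them as a clade.
Trait 3: derived state '1' in Taxon 8 only — an autapomorphy, so it tells us nothing about relationships among taxa.
Only Taxon 4 and Taxon 7 show the derived state '1' for Trait 4, supporting them as a clade.
Most parsimonious ingroup topology: ((Taxon 7,Taxon 4),((Taxon 1,Taxon 3),Taxon 8)).
Taxon 8 and Taxon 3 share a more recent common ancestor with each other than either does with Taxon 4, so Taxon 4 is the least closely related of the three.

Taxon 4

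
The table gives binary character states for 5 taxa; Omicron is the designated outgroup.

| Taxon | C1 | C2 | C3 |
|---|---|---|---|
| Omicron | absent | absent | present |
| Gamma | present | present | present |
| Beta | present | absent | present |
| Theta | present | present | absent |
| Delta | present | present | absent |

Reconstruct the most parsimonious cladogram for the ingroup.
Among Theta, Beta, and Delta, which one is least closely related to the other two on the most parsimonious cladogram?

Beta

Character polarity is set by the outgroup: the derived state is whichever differs from the outgroup's state, so for C3 the derived state is 'absent', and for the remaining characters it is 'present'.
C1 (derived state 'present') is shared by all ingroup taxa — unites the whole ingroup.
Only Delta, Gamma, and Theta show the derived state 'present' for C2, supporting them as a clade.
C3 (derived state 'absent') is shared by Delta and Theta — a synapomorphy uniting that clade.
Most parsimonious ingroup topology: ((Gamma,(Theta,Delta)),Beta).
Delta and Theta share a more recent common ancestor with each other than either does with Beta, so Beta is the least closely related of the three.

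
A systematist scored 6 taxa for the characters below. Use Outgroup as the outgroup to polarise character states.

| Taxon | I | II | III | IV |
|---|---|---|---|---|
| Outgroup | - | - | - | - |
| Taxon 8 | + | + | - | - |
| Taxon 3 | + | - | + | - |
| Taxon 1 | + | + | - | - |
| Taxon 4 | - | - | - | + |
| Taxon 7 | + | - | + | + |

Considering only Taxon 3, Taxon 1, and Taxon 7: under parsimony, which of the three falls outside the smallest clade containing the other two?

Taxon 1

The outgroup has state '-' for every character, so '+' is the derived state throughout.
Only Taxon 1, Taxon 3, Taxon 7, and Taxon 8 show the derived state '+' for I, supporting them as a clade.
II: derived state '+' in Taxon 1 and Taxon 8 only — synapomorphy for {Taxon 1, Taxon 8}.
III: derived state '+' in Taxon 3 and Taxon 7 only — synapomorphy for {Taxon 3, Taxon 7}.
IV (state '+') occurs in Taxon 4 and Taxon 7 but conflicts with the nesting implied by the other characters — most parsimoniously interpreted as homoplasy.
Most parsimonious ingroup topology: (((Taxon 8,Taxon 1),(Taxon 3,Taxon 7)),Taxon 4).
Taxon 7 and Taxon 3 share a more recent common ancestor with each other than either does with Taxon 1, so Taxon 1 is the least closely related of the three.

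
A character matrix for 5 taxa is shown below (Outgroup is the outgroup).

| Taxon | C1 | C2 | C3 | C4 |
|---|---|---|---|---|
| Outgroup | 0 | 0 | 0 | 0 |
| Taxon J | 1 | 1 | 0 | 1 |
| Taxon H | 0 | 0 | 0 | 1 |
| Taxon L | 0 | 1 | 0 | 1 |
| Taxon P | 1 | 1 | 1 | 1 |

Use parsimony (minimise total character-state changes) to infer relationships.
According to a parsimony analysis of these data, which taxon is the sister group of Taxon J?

Taxon P

The outgroup has state '0' for every character, so '1' is the derived state throughout.
Only Taxon J and Taxon P show the derived state '1' for C1, supporting them as a clade.
C2: derived state '1' in Taxon J, Taxon L, and Taxon P only — synapomorphy for {Taxon J, Taxon L, Taxon P}.
C3: derived state '1' in Taxon P only — an autapomorphy, so it tells us nothing about relationships among taxa.
C4 (derived state '1') is shared by all ingroup taxa — unites the whole ingroup.
Most parsimonious ingroup topology: (((Taxon J,Taxon P),Taxon L),Taxon H).
Taxon J and Taxon P form a cherry on this tree, so they are sister taxa.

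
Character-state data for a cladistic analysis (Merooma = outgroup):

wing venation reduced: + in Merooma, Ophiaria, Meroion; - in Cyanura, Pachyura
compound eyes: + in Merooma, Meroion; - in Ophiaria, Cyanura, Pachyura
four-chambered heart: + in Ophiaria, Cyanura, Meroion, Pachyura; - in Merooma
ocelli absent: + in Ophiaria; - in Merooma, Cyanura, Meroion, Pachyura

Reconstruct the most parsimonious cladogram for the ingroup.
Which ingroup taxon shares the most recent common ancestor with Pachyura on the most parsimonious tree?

Character polarity is set by the outgroup: the derived state is whichever differs from the outgroup's state, so for wing venation reduced, compound eyes the derived state is '-', and for the remaining characters it is '+'.
wing venation reduced: derived state '-' in Cyanura and Pachyura only — synapomorphy for {Cyanura, Pachyura}.
compound eyes: derived state '-' in Cyanura, Ophiaria, and Pachyura only — synapomorphy for {Cyanura, Ophiaria, Pachyura}.
four-chambered heart (derived state '+') is shared by all ingroup taxa — unites the whole ingroup.
ocelli absent: derived state '+' in Ophiaria only — an autapomorphy, so it tells us nothing about relationships among taxa.
Most parsimonious ingroup topology: ((Ophiaria,(Cyanura,Pachyura)),Meroion).
Pachyura and Cyanura form a cherry on this tree, so they are sister taxa.

Cyanura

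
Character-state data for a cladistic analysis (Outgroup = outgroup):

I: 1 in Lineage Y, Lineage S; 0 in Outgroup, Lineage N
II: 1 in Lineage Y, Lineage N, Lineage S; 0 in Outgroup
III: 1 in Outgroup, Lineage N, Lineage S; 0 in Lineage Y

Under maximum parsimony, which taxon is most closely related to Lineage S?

Lineage Y

Character polarity is set by the outgroup: the derived state is whichever differs from the outgroup's state, so for III the derived state is '0', and for the remaining characters it is '1'.
I: derived state '1' in Lineage S and Lineage Y only — synapomorphy for {Lineage S, Lineage Y}.
II (derived state '1') is shared by all ingroup taxa — unites the whole ingroup.
III (derived state '0') is unique to Lineage Y (autapomorphy; uninformative for grouping).
Most parsimonious ingroup topology: ((Lineage Y,Lineage S),Lineage N).
Lineage S and Lineage Y form a cherry on this tree, so they are sister taxa.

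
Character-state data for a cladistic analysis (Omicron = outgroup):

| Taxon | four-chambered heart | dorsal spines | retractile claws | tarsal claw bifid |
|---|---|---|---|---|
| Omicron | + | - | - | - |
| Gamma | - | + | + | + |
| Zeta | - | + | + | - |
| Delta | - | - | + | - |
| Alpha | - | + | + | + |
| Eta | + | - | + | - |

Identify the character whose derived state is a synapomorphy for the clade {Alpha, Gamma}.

tarsal claw bifid

Character polarity is set by the outgroup: the derived state is whichever differs from the outgroup's state, so for four-chambered heart the derived state is '-', and for the remaining characters it is '+'.
four-chambered heart (derived state '-') is shared by Alpha, Delta, Gamma, and Zeta — a synapomorphy uniting that clade.
Only Alpha, Gamma, and Zeta show the derived state '+' for dorsal spines, supporting them as a clade.
All ingroup taxa share the derived state '+' for retractile claws; it defines the ingroup but does not resolve relationships within it.
Only Alpha and Gamma show the derived state '+' for tarsal claw bifid, supporting them as a clade.
Most parsimonious ingroup topology: ((((Gamma,Alpha),Zeta),Delta),Eta).
The clade {Alpha, Gamma} is supported by tarsal claw bifid: its derived state '+' occurs in exactly those taxa and in no other taxon (including the outgroup).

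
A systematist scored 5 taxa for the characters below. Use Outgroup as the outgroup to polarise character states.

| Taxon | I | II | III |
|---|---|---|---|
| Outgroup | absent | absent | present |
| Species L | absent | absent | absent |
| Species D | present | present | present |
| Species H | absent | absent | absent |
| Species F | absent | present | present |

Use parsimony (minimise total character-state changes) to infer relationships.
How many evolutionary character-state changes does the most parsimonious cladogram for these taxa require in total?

Character polarity is set by the outgroup: the derived state is whichever differs from the outgroup's state, so for III the derived state is 'absent', and for the remaining characters it is 'present'.
I (derived state 'present') is unique to Species D (autapomorphy; uninformative for grouping).
II (derived state 'present') is shared by Species D and Species F — a synapomorphy uniting that clade.
Only Species H and Species L show the derived state 'absent' for III, supporting them as a clade.
Most parsimonious ingroup topology: ((Species L,Species H),(Species D,Species F)).
Changes per character on this tree: I: 1; II: 1; III: 1.
Total = 3.

3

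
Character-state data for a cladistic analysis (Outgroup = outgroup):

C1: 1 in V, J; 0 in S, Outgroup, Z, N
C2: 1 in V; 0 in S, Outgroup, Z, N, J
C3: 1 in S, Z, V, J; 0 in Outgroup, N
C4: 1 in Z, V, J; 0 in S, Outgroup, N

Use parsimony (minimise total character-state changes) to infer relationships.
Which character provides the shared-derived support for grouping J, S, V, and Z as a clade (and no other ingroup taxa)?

The outgroup has state '0' for every character, so '1' is the derived state throughout.
C1 (derived state '1') is shared by J and V — a synapomorphy uniting that clade.
C2: derived state '1' in V only — an autapomorphy, so it tells us nothing about relationships among taxa.
C3: derived state '1' in J, S, V, and Z only — synapomorphy for {J, S, V, Z}.
C4 (derived state '1') is shared by J, V, and Z — a synapomorphy uniting that clade.
Most parsimonious ingroup topology: ((S,((V,J),Z)),N).
The clade {J, S, V, Z} is supported by C3: its derived state '1' occurs in exactly those taxa and in no other taxon (including the outgroup).

C3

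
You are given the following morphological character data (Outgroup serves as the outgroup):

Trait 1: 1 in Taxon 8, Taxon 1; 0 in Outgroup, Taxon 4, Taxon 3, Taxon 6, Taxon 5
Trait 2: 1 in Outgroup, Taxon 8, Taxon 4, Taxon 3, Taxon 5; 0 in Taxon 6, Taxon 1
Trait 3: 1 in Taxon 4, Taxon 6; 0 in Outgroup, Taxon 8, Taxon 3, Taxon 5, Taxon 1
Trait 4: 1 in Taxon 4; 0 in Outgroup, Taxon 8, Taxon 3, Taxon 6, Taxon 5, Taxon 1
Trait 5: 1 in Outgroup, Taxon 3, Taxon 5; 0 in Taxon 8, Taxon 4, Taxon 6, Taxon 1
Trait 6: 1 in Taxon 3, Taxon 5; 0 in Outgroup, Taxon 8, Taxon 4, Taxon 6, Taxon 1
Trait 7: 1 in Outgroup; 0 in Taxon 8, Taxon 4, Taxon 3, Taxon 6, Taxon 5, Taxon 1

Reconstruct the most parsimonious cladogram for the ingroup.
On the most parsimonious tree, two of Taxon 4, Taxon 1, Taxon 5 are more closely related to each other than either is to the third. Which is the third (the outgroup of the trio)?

Character polarity is set by the outgroup: the derived state is whichever differs from the outgroup's state, so for Trait 2, Trait 5, Trait 7 the derived state is '0', and for the remaining characters it is '1'.
Trait 1: derived state '1' in Taxon 1 and Taxon 8 only — synapomorphy for {Taxon 1, Taxon 8}.
Trait 2 (state '0') occurs in Taxon 1 and Taxon 6 but conflicts with the nesting implied by the other characters — most parsimoniously interpreted as homoplasy.
Only Taxon 4 and Taxon 6 show the derived state '1' for Trait 3, supporting them as a clade.
Trait 4 (derived state '1') is unique to Taxon 4 (autapomorphy; uninformative for grouping).
Only Taxon 1, Taxon 4, Taxon 6, and Taxon 8 show the derived state '0' for Trait 5, supporting them as a clade.
Only Taxon 3 and Taxon 5 show the derived state '1' for Trait 6, supporting them as a clade.
All ingroup taxa share the derived state '0' for Trait 7; it defines the ingroup but does not resolve relationships within it.
Most parsimonious ingroup topology: (((Taxon 8,Taxon 1),(Taxon 4,Taxon 6)),(Taxon 3,Taxon 5)).
Taxon 1 and Taxon 4 share a more recent common ancestor with each other than either does with Taxon 5, so Taxon 5 is the least closely related of the three.

Taxon 5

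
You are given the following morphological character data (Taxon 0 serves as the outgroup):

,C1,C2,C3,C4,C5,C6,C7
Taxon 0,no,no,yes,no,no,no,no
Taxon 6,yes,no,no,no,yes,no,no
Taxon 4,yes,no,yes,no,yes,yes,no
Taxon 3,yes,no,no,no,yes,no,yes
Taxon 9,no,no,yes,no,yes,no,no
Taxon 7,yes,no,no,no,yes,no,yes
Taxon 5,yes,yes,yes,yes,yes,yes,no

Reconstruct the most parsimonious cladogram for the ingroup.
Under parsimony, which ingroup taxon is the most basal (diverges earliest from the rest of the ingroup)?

Taxon 9

Character polarity is set by the outgroup: the derived state is whichever differs from the outgroup's state, so for C3 the derived state is 'no', and for the remaining characters it is 'yes'.
Only Taxon 3, Taxon 4, Taxon 5, Taxon 6, and Taxon 7 show the derived state 'yes' for C1, supporting them as a clade.
C2 (derived state 'yes') is unique to Taxon 5 (autapomorphy; uninformative for grouping).
C3 (derived state 'no') is shared by Taxon 3, Taxon 6, and Taxon 7 — a synapomorphy uniting that clade.
C4 (derived state 'yes') is unique to Taxon 5 (autapomorphy; uninformative for grouping).
C5 (derived state 'yes') is shared by all ingroup taxa — unites the whole ingroup.
Only Taxon 4 and Taxon 5 show the derived state 'yes' for C6, supporting them as a clade.
C7: derived state 'yes' in Taxon 3 and Taxon 7 only — synapomorphy for {Taxon 3, Taxon 7}.
Most parsimonious ingroup topology: (((Taxon 6,(Taxon 3,Taxon 7)),(Taxon 4,Taxon 5)),Taxon 9).
Taxon 9 is sister to the clade containing all other ingroup taxa, so it is the earliest-diverging (most basal) ingroup lineage.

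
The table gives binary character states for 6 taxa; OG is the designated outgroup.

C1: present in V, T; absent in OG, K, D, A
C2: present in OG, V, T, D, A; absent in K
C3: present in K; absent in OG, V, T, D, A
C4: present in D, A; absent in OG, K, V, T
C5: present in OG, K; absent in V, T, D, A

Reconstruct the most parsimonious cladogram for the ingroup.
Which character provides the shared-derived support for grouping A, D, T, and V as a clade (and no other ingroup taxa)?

C5

Character polarity is set by the outgroup: the derived state is whichever differs from the outgroup's state, so for C2, C5 the derived state is 'absent', and for the remaining characters it is 'present'.
C1 (derived state 'present') is shared by T and V — a synapomorphy uniting that clade.
C2: derived state 'absent' in K only — an autapomorphy, so it tells us nothing about relationships among taxa.
C3 (derived state 'present') is unique to K (autapomorphy; uninformative for grouping).
C4 (derived state 'present') is shared by A and D — a synapomorphy uniting that clade.
C5: derived state 'absent' in A, D, T, and V only — synapomorphy for {A, D, T, V}.
Most parsimonious ingroup topology: (K,((V,T),(D,A))).
The clade {A, D, T, V} is supported by C5: its derived state 'absent' occurs in exactly those taxa and in no other taxon (including the outgroup).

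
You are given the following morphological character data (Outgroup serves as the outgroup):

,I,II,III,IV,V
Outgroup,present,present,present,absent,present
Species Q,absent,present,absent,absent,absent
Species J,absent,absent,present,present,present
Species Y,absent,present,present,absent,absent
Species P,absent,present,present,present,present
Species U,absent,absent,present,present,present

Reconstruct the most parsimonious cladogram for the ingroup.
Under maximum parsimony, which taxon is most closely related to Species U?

Character polarity is set by the outgroup: the derived state is whichever differs from the outgroup's state, so for I, II, III, V the derived state is 'absent', and for the remaining characters it is 'present'.
All ingroup taxa share the derived state 'absent' for I; it defines the ingroup but does not resolve relationships within it.
Only Species J and Species U show the derived state 'absent' for II, supporting them as a clade.
III: derived state 'absent' in Species Q only — an autapomorphy, so it tells us nothing about relationships among taxa.
IV: derived state 'present' in Species J, Species P, and Species U only — synapomorphy for {Species J, Species P, Species U}.
V: derived state 'absent' in Species Q and Species Y only — synapomorphy for {Species Q, Species Y}.
Most parsimonious ingroup topology: ((Species Q,Species Y),((Species J,Species U),Species P)).
Species U and Species J form a cherry on this tree, so they are sister taxa.

Species J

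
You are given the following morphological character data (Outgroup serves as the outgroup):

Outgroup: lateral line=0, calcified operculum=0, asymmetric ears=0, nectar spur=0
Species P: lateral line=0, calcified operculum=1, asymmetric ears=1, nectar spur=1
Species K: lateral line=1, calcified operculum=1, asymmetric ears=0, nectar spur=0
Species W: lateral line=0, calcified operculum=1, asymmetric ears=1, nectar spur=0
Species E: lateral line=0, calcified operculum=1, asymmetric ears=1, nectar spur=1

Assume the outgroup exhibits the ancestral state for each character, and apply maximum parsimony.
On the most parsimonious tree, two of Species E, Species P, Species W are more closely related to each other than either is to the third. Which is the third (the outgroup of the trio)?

The outgroup has state '0' for every character, so '1' is the derived state throughout.
lateral line (derived state '1') is unique to Species K (autapomorphy; uninformative for grouping).
calcified operculum (derived state '1') is shared by all ingroup taxa — unites the whole ingroup.
Only Species E, Species P, and Species W show the derived state '1' for asymmetric ears, supporting them as a clade.
Only Species E and Species P show the derived state '1' for nectar spur, supporting them as a clade.
Most parsimonious ingroup topology: (((Species P,Species E),Species W),Species K).
Species P and Species E share a more recent common ancestor with each other than either does with Species W, so Species W is the least closely related of the three.

Species W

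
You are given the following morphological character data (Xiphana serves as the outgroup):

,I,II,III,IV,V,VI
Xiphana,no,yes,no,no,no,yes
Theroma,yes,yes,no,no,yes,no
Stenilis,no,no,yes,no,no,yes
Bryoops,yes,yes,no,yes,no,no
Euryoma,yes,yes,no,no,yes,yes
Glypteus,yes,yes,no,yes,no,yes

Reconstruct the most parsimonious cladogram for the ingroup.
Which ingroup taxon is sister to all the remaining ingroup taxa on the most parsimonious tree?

Stenilis

Character polarity is set by the outgroup: the derived state is whichever differs from the outgroup's state, so for II, VI the derived state is 'no', and for the remaining characters it is 'yes'.
Only Bryoops, Euryoma, Glypteus, and Theroma show the derived state 'yes' for I, supporting them as a clade.
II: derived state 'no' in Stenilis only — an autapomorphy, so it tells us nothing about relationships among taxa.
III (derived state 'yes') is unique to Stenilis (autapomorphy; uninformative for grouping).
Only Bryoops and Glypteus show the derived state 'yes' for IV, supporting them as a clade.
Only Euryoma and Theroma show the derived state 'yes' for V, supporting them as a clade.
VI (state 'no') occurs in Bryoops and Theroma but conflicts with the nesting implied by the other characters — most parsimoniously interpreted as homoplasy.
Most parsimonious ingroup topology: (((Glypteus,Bryoops),(Euryoma,Theroma)),Stenilis).
Stenilis is sister to the clade containing all other ingroup taxa, so it is the earliest-diverging (most basal) ingroup lineage.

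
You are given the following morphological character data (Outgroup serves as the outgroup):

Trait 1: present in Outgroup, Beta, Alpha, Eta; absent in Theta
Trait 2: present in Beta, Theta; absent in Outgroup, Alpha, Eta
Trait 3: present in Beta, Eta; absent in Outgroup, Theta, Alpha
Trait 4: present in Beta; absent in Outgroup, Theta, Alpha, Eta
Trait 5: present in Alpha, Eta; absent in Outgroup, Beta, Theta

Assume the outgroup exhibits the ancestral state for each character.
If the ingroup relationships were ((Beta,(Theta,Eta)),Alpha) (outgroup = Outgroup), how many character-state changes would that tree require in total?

Map each character onto ((Beta,(Theta,Eta)),Alpha) (rooted by Outgroup) and count the minimum state changes it requires (Fitch parsimony):
Trait 1: 1; Trait 2: 2; Trait 3: 2; Trait 4: 1; Trait 5: 2.
Total tree length = 8.

8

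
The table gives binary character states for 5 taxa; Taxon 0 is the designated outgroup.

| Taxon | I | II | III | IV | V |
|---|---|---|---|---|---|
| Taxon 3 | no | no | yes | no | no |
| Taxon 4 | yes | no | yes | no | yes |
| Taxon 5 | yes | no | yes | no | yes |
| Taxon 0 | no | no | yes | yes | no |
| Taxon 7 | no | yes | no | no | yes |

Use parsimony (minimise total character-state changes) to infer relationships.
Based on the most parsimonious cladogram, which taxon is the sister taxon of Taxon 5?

Taxon 4

Character polarity is set by the outgroup: the derived state is whichever differs from the outgroup's state, so for III, IV the derived state is 'no', and for the remaining characters it is 'yes'.
I: derived state 'yes' in Taxon 4 and Taxon 5 only — synapomorphy for {Taxon 4, Taxon 5}.
II: derived state 'yes' in Taxon 7 only — an autapomorphy, so it tells us nothing about relationships among taxa.
III: derived state 'no' in Taxon 7 only — an autapomorphy, so it tells us nothing about relationships among taxa.
All ingroup taxa share the derived state 'no' for IV; it defines the ingroup but does not resolve relationships within it.
V: derived state 'yes' in Taxon 4, Taxon 5, and Taxon 7 only — synapomorphy for {Taxon 4, Taxon 5, Taxon 7}.
Most parsimonious ingroup topology: (Taxon 3,((Taxon 4,Taxon 5),Taxon 7)).
Taxon 5 and Taxon 4 form a cherry on this tree, so they are sister taxa.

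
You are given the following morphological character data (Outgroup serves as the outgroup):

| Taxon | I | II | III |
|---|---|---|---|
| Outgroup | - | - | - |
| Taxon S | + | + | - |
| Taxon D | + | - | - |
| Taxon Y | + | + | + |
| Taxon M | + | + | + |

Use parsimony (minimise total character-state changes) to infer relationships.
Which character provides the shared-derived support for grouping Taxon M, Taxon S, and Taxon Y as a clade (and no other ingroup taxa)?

The outgroup has state '-' for every character, so '+' is the derived state throughout.
All ingroup taxa share the derived state '+' for I; it defines the ingroup but does not resolve relationships within it.
II: derived state '+' in Taxon M, Taxon S, and Taxon Y only — synapomorphy for {Taxon M, Taxon S, Taxon Y}.
Only Taxon M and Taxon Y show the derived state '+' for III, supporting them as a clade.
Most parsimonious ingroup topology: ((Taxon S,(Taxon Y,Taxon M)),Taxon D).
The clade {Taxon M, Taxon S, Taxon Y} is supported by II: its derived state '+' occurs in exactly those taxa and in no other taxon (including the outgroup).

II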